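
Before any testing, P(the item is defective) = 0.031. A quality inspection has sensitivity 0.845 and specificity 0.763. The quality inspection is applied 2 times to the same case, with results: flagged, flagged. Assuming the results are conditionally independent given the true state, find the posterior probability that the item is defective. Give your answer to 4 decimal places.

With H the event that the item is defective, the joint likelihood of the observed sequence is P(data|H) = 0.845·0.845 = 0.71402 and P(data|¬H) = 0.237·0.237 = 0.056169.
Bayes: P(H|data) = 0.031·0.71402 / (0.031·0.71402 + 0.969·0.056169) = 0.022135/0.076563 = 0.2891.

Posterior P(H) ≈ 0.2891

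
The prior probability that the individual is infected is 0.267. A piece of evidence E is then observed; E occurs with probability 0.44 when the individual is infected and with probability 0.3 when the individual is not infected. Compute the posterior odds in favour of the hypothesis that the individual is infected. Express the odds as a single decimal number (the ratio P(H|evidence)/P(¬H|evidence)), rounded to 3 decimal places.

Posterior odds ≈ 0.534

Prior odds = 0.267/(1−0.267) = 0.36426.
Likelihood ratio for E = 0.44/0.3 = 1.4667.
Posterior odds = prior odds × LR = 0.53424.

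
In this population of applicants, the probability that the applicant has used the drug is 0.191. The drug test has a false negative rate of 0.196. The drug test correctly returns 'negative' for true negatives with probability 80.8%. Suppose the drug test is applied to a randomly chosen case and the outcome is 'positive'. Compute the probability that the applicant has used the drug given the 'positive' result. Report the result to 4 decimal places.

P(H | E) ≈ 0.4971

Let H be the event that the applicant has used the drug. P(H) = 0.191, so P(¬H) = 0.809. With E the 'positive' result, P(E|H) = 0.804 and P(E|¬H) = 0.192.
P(E) = 0.804·0.191 + 0.192·0.809 = 0.15356 + 0.15533 = 0.30889.
By Bayes' theorem, P(H|E) = 0.15356 / 0.30889 = 0.4971.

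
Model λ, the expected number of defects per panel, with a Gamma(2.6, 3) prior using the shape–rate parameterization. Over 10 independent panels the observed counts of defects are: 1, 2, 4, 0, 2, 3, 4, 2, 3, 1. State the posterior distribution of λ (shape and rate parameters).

Total count ∑xᵢ = 22 over n = 10 panels.
Gamma is conjugate to the Poisson likelihood: posterior is Gamma(shape = 2.6+22 = 24.6, rate = 3+10 = 13).

Posterior: Gamma(shape=24.6, rate=13)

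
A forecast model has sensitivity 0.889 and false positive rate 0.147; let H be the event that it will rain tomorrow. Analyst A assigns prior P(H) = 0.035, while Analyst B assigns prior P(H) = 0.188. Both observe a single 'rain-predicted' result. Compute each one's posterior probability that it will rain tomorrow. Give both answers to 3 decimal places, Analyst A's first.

The likelihood ratio for a 'rain-predicted' result is 0.889/0.147 = 6.0476.
Analyst A: prior odds 0.035/0.965 = 0.036269; posterior odds 0.21934; posterior probability 0.180.
Analyst B: prior odds 0.188/0.812 = 0.23153; posterior odds 1.4002; posterior probability 0.583.

Analyst A: 0.180; Analyst B: 0.583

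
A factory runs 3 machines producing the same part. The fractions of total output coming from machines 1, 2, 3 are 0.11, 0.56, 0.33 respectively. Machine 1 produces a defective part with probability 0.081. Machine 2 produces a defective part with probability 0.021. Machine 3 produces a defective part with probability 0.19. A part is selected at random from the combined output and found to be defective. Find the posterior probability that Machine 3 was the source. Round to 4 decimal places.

Tabulate prior·likelihood by source: [1] prior 0.11, lik 0.081, product 0.008910; [2] prior 0.56, lik 0.021, product 0.01176; [3] prior 0.33, lik 0.19, product 0.06270.
Normalizing constant = 0.083370; the posterior for Machine 3 is its product over the sum, 0.06270/0.083370 = 0.7521.

Posterior probability ≈ 0.7521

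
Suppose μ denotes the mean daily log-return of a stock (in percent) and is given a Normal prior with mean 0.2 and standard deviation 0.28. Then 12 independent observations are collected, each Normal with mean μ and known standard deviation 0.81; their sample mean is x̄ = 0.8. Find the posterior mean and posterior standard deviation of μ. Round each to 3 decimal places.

Posterior mean ≈ 0.553; posterior SD ≈ 0.179

With known σ, the Normal prior is conjugate. Weight on the data is w = (n/σ²)/(n/σ² + 1/τ₀²) = 18.2899/(18.2899+12.7551) = 0.58914.
Posterior mean = w·x̄ + (1−w)·μ₀ = 0.58914·0.8 + 0.41086·0.2 = 0.553. Posterior variance = 1/(18.2899+12.7551) = 0.0322113, so SD = 0.179.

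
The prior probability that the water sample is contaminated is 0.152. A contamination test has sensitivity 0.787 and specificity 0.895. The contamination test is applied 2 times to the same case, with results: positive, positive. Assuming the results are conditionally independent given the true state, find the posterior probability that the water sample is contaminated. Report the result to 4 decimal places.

Posterior P(H) ≈ 0.9097

With H the event that the water sample is contaminated, the joint likelihood of the observed sequence is P(data|H) = 0.787·0.787 = 0.61937 and P(data|¬H) = 0.105·0.105 = 0.011025.
Bayes: P(H|data) = 0.152·0.61937 / (0.152·0.61937 + 0.848·0.011025) = 0.094144/0.10349 = 0.9097.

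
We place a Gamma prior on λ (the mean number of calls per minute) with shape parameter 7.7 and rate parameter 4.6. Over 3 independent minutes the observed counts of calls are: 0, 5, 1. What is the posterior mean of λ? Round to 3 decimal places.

Posterior mean ≈ 1.803

The Poisson likelihood adds the total count to the shape and the number of exposure periods to the rate. Here ∑xᵢ = 6 and n = 3, so shape 7.7→13.7 and rate 4.6→7.6.
E[λ | data] = 13.7/7.6 = 1.803.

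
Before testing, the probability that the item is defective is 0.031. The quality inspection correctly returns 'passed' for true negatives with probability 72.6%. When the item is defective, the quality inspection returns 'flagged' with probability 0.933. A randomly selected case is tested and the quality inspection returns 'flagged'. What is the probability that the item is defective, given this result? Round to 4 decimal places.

Write H for 'the item is defective'. Prior odds H:¬H = 0.031/0.969 = 0.031992. For the 'flagged' outcome, the likelihood ratio is 0.933/0.274 = 3.4051.
Posterior odds = 0.031992 × 3.4051 = 0.10894, so P(H|E) = 0.10894/(1+0.10894) = 0.0982.

P(H | E) ≈ 0.0982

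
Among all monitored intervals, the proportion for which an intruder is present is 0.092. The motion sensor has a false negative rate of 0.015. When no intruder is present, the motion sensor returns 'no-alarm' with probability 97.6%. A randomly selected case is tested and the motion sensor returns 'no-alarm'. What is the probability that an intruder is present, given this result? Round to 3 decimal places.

Write H for 'an intruder is present'. Prior odds H:¬H = 0.092/0.908 = 0.10132. For the 'no-alarm' outcome, the likelihood ratio is 0.015/0.976 = 0.015369.
Posterior odds = 0.10132 × 0.015369 = 0.0015572, so P(H|E) = 0.0015572/(1+0.0015572) = 0.002.

P(H | E) ≈ 0.002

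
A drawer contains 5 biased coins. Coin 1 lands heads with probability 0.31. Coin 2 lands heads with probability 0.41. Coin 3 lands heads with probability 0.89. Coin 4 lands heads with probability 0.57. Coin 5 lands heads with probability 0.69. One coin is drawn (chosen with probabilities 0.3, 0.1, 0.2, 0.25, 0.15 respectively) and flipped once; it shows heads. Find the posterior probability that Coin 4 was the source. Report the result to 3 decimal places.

Posterior probability ≈ 0.255

Tabulate prior·likelihood by source: [1] prior 0.3, lik 0.31, product 0.09300; [2] prior 0.1, lik 0.41, product 0.04100; [3] prior 0.2, lik 0.89, product 0.1780; [4] prior 0.25, lik 0.57, product 0.1425; [5] prior 0.15, lik 0.69, product 0.1035.
Normalizing constant = 0.55800; the posterior for Coin 4 is its product over the sum, 0.1425/0.55800 = 0.255.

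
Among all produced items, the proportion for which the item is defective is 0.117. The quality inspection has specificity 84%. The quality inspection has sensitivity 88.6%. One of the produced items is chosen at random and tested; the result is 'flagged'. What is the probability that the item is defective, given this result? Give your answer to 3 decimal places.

P(H | E) ≈ 0.423

Let H be the event that the item is defective. P(H) = 0.117, so P(¬H) = 0.883. With E the 'flagged' result, P(E|H) = 0.886 and P(E|¬H) = 0.16.
P(E) = 0.886·0.117 + 0.16·0.883 = 0.10366 + 0.14128 = 0.24494.
By Bayes' theorem, P(H|E) = 0.10366 / 0.24494 = 0.423.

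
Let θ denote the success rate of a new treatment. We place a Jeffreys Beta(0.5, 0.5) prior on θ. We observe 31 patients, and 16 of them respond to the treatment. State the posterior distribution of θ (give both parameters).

Posterior: Beta(16.5, 15.5)

Observing 16 successes and 15 failures updates Beta(0.5, 0.5) by adding the success and failure counts to the two shape parameters: α = 0.5+16 = 16.5, β = 0.5+15 = 15.5.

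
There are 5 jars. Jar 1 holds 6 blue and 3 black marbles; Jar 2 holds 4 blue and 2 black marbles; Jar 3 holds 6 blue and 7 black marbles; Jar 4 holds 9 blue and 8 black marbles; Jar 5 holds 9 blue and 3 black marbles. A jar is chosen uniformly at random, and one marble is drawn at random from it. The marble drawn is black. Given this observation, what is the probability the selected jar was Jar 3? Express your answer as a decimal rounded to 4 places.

Posterior probability ≈ 0.2796

Tabulate prior·likelihood by source: [1] prior 0.2, lik 0.3333, product 0.06667; [2] prior 0.2, lik 0.3333, product 0.06667; [3] prior 0.2, lik 0.5385, product 0.1077; [4] prior 0.2, lik 0.4706, product 0.09412; [5] prior 0.2, lik 0.25, product 0.05000.
Normalizing constant = 0.38514; the posterior for Jar 3 is its product over the sum, 0.1077/0.38514 = 0.2796.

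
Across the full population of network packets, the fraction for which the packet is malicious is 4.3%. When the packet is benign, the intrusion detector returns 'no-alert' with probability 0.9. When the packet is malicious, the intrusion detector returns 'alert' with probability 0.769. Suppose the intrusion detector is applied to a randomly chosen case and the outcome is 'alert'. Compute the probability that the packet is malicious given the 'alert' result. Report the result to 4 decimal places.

Write H for 'the packet is malicious'. Prior odds H:¬H = 0.043/0.957 = 0.044932. For the 'alert' outcome, the likelihood ratio is 0.769/0.1 = 7.6900.
Posterior odds = 0.044932 × 7.6900 = 0.34553, so P(H|E) = 0.34553/(1+0.34553) = 0.2568.

P(H | E) ≈ 0.2568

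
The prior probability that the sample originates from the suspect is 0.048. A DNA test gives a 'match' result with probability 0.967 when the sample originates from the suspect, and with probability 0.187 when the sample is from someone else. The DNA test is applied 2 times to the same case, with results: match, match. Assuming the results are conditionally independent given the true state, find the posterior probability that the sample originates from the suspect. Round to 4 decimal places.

With H the event that the sample originates from the suspect, the joint likelihood of the observed sequence is P(data|H) = 0.967·0.967 = 0.93509 and P(data|¬H) = 0.187·0.187 = 0.034969.
Bayes: P(H|data) = 0.048·0.93509 / (0.048·0.93509 + 0.952·0.034969) = 0.044884/0.078175 = 0.5742.

Posterior P(H) ≈ 0.5742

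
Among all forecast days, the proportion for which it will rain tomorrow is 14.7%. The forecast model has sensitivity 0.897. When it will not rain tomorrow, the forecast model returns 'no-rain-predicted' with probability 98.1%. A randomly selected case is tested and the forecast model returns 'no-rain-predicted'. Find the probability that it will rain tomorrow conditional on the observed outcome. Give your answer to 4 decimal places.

P(H | E) ≈ 0.0178

Let H be the event that it will rain tomorrow. P(H) = 0.147, so P(¬H) = 0.853. With E the 'no-rain-predicted' result, P(E|H) = 0.103 and P(E|¬H) = 0.981.
P(E) = 0.103·0.147 + 0.981·0.853 = 0.015141 + 0.83679 = 0.85193.
By Bayes' theorem, P(H|E) = 0.015141 / 0.85193 = 0.0178.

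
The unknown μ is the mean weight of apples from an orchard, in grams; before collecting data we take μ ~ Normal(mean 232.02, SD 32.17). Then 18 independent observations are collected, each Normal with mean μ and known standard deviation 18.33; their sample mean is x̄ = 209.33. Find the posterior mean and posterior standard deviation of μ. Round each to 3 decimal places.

Prior precision 1/τ₀² = 1/32.17² = 0.00096627; data precision n/σ² = 18/18.33² = 0.0535732.
Posterior precision = 0.00096627 + 0.0535732 = 0.0545395, giving posterior SD = 1/√0.0545395 = 4.282.
Posterior mean = (0.00096627·232.02 + 0.0535732·209.33) / 0.0545395 = 209.732.

Posterior mean ≈ 209.732; posterior SD ≈ 4.282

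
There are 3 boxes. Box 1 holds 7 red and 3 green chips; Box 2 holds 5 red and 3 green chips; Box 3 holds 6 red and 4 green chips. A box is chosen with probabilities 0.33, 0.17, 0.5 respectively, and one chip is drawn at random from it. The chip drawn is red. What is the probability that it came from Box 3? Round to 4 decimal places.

P(red|Box 1) = 0.7; P(red|Box 2) = 0.625; P(red|Box 3) = 0.6.
Prior × likelihood for each source: 0.33·0.7=0.2310, 0.17·0.625=0.1063, 0.5·0.6=0.3000. Summing gives P(red) = 0.63725.
P(Box 3 | red) = 0.3000 / 0.63725 = 0.4708.

Posterior probability ≈ 0.4708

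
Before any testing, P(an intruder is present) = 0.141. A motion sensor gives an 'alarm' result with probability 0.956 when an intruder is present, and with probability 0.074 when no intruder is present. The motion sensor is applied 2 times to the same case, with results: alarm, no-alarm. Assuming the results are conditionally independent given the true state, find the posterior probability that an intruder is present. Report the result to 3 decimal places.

Let H be the event that an intruder is present; start with P(H) = 0.141. P('alarm'|H) = 0.956, P('alarm'|¬H) = 0.074.
Update on result 1 ('alarm'): P(H) ← 0.956·0.1410 / (0.956·0.1410 + 0.074·0.8590) = 0.13480/0.19836 = 0.6795.
Update on result 2 ('no-alarm'): P(H) ← 0.044·0.6795 / (0.044·0.6795 + 0.926·0.3205) = 0.029900/0.32664 = 0.0915.

Posterior P(H) ≈ 0.092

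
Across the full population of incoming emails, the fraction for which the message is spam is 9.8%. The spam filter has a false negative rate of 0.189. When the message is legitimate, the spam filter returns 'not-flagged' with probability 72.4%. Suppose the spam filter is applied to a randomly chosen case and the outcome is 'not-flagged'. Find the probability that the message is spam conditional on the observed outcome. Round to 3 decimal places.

P(H | E) ≈ 0.028

Write H for 'the message is spam'. Prior odds H:¬H = 0.098/0.902 = 0.10865. For the 'not-flagged' outcome, the likelihood ratio is 0.189/0.724 = 0.26105.
Posterior odds = 0.10865 × 0.26105 = 0.028362, so P(H|E) = 0.028362/(1+0.028362) = 0.028.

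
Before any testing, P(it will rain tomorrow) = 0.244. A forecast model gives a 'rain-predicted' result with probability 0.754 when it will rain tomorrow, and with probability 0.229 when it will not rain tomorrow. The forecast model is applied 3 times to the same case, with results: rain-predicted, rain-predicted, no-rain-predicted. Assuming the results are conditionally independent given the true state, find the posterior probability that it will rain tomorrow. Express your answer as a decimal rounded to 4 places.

Let H be the event that it will rain tomorrow; start with P(H) = 0.244. P('rain-predicted'|H) = 0.754, P('rain-predicted'|¬H) = 0.229.
Update on result 1 ('rain-predicted'): P(H) ← 0.754·0.2440 / (0.754·0.2440 + 0.229·0.7560) = 0.18398/0.35710 = 0.5152.
Update on result 2 ('rain-predicted'): P(H) ← 0.754·0.5152 / (0.754·0.5152 + 0.229·0.4848) = 0.38846/0.49948 = 0.7777.
Update on result 3 ('no-rain-predicted'): P(H) ← 0.246·0.7777 / (0.246·0.7777 + 0.771·0.2223) = 0.19132/0.36269 = 0.5275.

Posterior P(H) ≈ 0.5275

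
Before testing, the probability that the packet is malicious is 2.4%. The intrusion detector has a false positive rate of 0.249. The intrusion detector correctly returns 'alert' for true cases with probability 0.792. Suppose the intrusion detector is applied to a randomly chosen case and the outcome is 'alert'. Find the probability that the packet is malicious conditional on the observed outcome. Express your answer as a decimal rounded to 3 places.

P(H | E) ≈ 0.073

Write H for 'the packet is malicious'. Prior odds H:¬H = 0.024/0.976 = 0.024590. For the 'alert' outcome, the likelihood ratio is 0.792/0.249 = 3.1807.
Posterior odds = 0.024590 × 3.1807 = 0.078214, so P(H|E) = 0.078214/(1+0.078214) = 0.073.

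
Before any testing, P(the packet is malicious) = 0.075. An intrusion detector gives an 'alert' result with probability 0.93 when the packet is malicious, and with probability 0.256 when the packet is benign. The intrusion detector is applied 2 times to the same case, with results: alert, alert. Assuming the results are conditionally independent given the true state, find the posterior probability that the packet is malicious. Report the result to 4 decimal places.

Let H be the event that the packet is malicious; start with P(H) = 0.075. P('alert'|H) = 0.93, P('alert'|¬H) = 0.256.
Update on result 1 ('alert'): P(H) ← 0.93·0.0750 / (0.93·0.0750 + 0.256·0.9250) = 0.069750/0.30655 = 0.2275.
Update on result 2 ('alert'): P(H) ← 0.93·0.2275 / (0.93·0.2275 + 0.256·0.7725) = 0.21160/0.40936 = 0.5169.

Posterior P(H) ≈ 0.5169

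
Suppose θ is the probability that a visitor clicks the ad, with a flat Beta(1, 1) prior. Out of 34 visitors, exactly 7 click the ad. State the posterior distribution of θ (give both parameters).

Posterior: Beta(8, 28)

Observing 7 successes and 27 failures updates Beta(1, 1) by adding the success and failure counts to the two shape parameters: α = 1+7 = 8, β = 1+27 = 28.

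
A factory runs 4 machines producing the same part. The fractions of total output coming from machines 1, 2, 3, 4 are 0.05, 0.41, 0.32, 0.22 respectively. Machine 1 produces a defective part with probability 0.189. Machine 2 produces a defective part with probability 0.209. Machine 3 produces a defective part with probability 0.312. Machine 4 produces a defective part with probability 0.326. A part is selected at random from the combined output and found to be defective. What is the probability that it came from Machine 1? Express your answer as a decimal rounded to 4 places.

Tabulate prior·likelihood by source: [1] prior 0.05, lik 0.189, product 0.009450; [2] prior 0.41, lik 0.209, product 0.08569; [3] prior 0.32, lik 0.312, product 0.09984; [4] prior 0.22, lik 0.326, product 0.07172.
Normalizing constant = 0.26670; the posterior for Machine 1 is its product over the sum, 0.009450/0.26670 = 0.0354.

Posterior probability ≈ 0.0354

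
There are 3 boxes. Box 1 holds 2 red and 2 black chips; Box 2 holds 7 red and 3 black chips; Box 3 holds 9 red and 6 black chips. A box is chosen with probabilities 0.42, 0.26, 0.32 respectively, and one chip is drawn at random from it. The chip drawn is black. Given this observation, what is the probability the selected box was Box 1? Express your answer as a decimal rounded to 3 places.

Tabulate prior·likelihood by source: [1] prior 0.42, lik 0.5, product 0.2100; [2] prior 0.26, lik 0.3, product 0.07800; [3] prior 0.32, lik 0.4, product 0.1280.
Normalizing constant = 0.41600; the posterior for Box 1 is its product over the sum, 0.2100/0.41600 = 0.505.

Posterior probability ≈ 0.505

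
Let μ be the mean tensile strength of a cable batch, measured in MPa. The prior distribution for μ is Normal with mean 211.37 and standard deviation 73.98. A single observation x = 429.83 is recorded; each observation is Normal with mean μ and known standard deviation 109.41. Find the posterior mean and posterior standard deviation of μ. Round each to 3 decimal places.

With known σ, the Normal prior is conjugate. Weight on the data is w = (n/σ²)/(n/σ² + 1/τ₀²) = 0.00008354/(0.00008354+0.00018271) = 0.31376.
Posterior mean = w·x̄ + (1−w)·μ₀ = 0.31376·429.83 + 0.68624·211.37 = 279.913. Posterior variance = 1/(0.00008354+0.00018271) = 3755.84, so SD = 61.285.

Posterior mean ≈ 279.913; posterior SD ≈ 61.285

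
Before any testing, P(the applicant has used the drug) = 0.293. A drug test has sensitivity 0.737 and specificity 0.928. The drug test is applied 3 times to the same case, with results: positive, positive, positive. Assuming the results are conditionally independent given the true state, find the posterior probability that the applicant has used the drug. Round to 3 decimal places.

Posterior P(H) ≈ 0.998

Let H be the event that the applicant has used the drug; start with P(H) = 0.293. P('positive'|H) = 0.737, P('positive'|¬H) = 0.072.
Update on result 1 ('positive'): P(H) ← 0.737·0.2930 / (0.737·0.2930 + 0.072·0.7070) = 0.21594/0.26684 = 0.8092.
Update on result 2 ('positive'): P(H) ← 0.737·0.8092 / (0.737·0.8092 + 0.072·0.1908) = 0.59641/0.61014 = 0.9775.
Update on result 3 ('positive'): P(H) ← 0.737·0.9775 / (0.737·0.9775 + 0.072·0.0225) = 0.72041/0.72203 = 0.9978.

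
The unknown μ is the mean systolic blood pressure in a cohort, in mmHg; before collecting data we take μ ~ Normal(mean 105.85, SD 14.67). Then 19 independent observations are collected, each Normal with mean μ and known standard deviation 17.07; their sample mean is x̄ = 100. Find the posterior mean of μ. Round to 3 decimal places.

Posterior mean ≈ 100.389

With known σ, the Normal prior is conjugate. Weight on the data is w = (n/σ²)/(n/σ² + 1/τ₀²) = 0.0652058/(0.0652058+0.00464665) = 0.93348.
Posterior mean = w·x̄ + (1−w)·μ₀ = 0.93348·100 + 0.066521·105.85 = 100.389.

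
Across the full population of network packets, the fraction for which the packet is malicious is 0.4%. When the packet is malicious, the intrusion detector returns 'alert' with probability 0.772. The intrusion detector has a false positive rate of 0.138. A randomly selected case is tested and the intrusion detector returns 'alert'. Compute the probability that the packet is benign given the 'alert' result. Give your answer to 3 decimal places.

P(¬H | E) ≈ 0.978

Write H for 'the packet is malicious'. Prior odds H:¬H = 0.004/0.996 = 0.0040161. For the 'alert' outcome, the likelihood ratio is 0.772/0.138 = 5.5942.
Posterior odds = 0.0040161 × 5.5942 = 0.022467, so P(H|E) = 0.022467/(1+0.022467) = 0.022. Then P(¬H|E) = 1 − 0.022 = 0.978.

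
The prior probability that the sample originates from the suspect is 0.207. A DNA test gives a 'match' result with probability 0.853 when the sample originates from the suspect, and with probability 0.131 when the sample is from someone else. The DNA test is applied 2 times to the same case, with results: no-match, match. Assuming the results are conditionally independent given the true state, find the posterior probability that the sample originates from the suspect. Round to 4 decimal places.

Posterior P(H) ≈ 0.2233

Let H be the event that the sample originates from the suspect; start with P(H) = 0.207. P('match'|H) = 0.853, P('match'|¬H) = 0.131.
Update on result 1 ('no-match'): P(H) ← 0.147·0.2070 / (0.147·0.2070 + 0.869·0.7930) = 0.030429/0.71955 = 0.0423.
Update on result 2 ('match'): P(H) ← 0.853·0.0423 / (0.853·0.0423 + 0.131·0.9577) = 0.036073/0.16153 = 0.2233.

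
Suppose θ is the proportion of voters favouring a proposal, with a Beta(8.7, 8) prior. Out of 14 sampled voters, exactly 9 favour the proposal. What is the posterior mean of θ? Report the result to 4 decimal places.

Observing 9 successes and 5 failures updates Beta(8.7, 8) by adding the success and failure counts to the two shape parameters: α = 8.7+9 = 17.7, β = 8+5 = 13.
E[θ | data] = 17.7/(17.7+13) = 0.5765.

Posterior mean ≈ 0.5765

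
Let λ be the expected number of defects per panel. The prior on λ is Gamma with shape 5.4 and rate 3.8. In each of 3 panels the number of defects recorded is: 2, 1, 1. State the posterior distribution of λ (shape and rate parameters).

Posterior: Gamma(shape=9.4, rate=6.8)

The Poisson likelihood adds the total count to the shape and the number of exposure periods to the rate. Here ∑xᵢ = 4 and n = 3, so shape 5.4→9.4 and rate 3.8→6.8.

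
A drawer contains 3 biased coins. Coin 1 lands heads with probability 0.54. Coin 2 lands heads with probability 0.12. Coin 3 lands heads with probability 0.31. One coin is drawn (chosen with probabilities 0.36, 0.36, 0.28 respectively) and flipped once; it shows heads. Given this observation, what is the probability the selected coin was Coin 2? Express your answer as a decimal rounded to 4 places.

Tabulate prior·likelihood by source: [1] prior 0.36, lik 0.54, product 0.1944; [2] prior 0.36, lik 0.12, product 0.04320; [3] prior 0.28, lik 0.31, product 0.08680.
Normalizing constant = 0.32440; the posterior for Coin 2 is its product over the sum, 0.04320/0.32440 = 0.1332.

Posterior probability ≈ 0.1332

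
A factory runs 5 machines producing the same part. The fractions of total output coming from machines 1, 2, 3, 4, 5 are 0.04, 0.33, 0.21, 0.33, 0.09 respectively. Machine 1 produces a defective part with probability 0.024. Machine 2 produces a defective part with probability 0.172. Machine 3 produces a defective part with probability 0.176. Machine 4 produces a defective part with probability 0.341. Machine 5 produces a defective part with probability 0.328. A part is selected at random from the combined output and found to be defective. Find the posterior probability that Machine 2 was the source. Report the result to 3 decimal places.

Tabulate prior·likelihood by source: [1] prior 0.04, lik 0.024, product 0.0009600; [2] prior 0.33, lik 0.172, product 0.05676; [3] prior 0.21, lik 0.176, product 0.03696; [4] prior 0.33, lik 0.341, product 0.1125; [5] prior 0.09, lik 0.328, product 0.02952.
Normalizing constant = 0.23673; the posterior for Machine 2 is its product over the sum, 0.05676/0.23673 = 0.240.

Posterior probability ≈ 0.240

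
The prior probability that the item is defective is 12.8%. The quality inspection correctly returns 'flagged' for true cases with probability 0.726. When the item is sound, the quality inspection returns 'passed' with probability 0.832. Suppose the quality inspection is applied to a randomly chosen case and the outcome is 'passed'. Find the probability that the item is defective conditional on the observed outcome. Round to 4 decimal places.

P(H | E) ≈ 0.0461

Let H be the event that the item is defective. P(H) = 0.128, so P(¬H) = 0.872. With E the 'passed' result, P(E|H) = 0.274 and P(E|¬H) = 0.832.
P(E) = 0.274·0.128 + 0.832·0.872 = 0.035072 + 0.72550 = 0.76058.
By Bayes' theorem, P(H|E) = 0.035072 / 0.76058 = 0.0461.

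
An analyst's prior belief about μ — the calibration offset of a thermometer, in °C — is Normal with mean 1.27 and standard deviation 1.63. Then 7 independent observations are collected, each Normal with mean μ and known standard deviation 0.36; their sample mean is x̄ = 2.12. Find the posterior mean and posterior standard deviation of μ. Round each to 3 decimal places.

With known σ, the Normal prior is conjugate. Weight on the data is w = (n/σ²)/(n/σ² + 1/τ₀²) = 54.0123/(54.0123+0.376378) = 0.99308.
Posterior mean = w·x̄ + (1−w)·μ₀ = 0.99308·2.12 + 0.0069202·1.27 = 2.114. Posterior variance = 1/(54.0123+0.376378) = 0.0183862, so SD = 0.136.

Posterior mean ≈ 2.114; posterior SD ≈ 0.136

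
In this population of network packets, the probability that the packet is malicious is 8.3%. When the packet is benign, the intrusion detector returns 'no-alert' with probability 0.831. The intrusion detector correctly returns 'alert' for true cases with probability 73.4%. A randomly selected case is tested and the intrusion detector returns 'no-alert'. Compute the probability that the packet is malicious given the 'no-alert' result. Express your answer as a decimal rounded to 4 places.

Let H be the event that the packet is malicious. P(H) = 0.083, so P(¬H) = 0.917. With E the 'no-alert' result, P(E|H) = 0.266 and P(E|¬H) = 0.831.
P(E) = 0.266·0.083 + 0.831·0.917 = 0.022078 + 0.76203 = 0.78411.
By Bayes' theorem, P(H|E) = 0.022078 / 0.78411 = 0.0282.

P(H | E) ≈ 0.0282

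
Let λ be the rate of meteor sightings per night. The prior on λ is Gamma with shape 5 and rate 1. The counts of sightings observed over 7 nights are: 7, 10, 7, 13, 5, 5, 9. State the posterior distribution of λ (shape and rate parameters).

Posterior: Gamma(shape=61, rate=8)

The Poisson likelihood adds the total count to the shape and the number of exposure periods to the rate. Here ∑xᵢ = 56 and n = 7, so shape 5→61 and rate 1→8.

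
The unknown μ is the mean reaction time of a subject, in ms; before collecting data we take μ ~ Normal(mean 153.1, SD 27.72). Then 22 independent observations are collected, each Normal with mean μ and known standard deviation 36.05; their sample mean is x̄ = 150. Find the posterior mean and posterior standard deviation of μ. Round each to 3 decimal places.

With known σ, the Normal prior is conjugate. Weight on the data is w = (n/σ²)/(n/σ² + 1/τ₀²) = 0.0169283/(0.0169283+0.00130141) = 0.92861.
Posterior mean = w·x̄ + (1−w)·μ₀ = 0.92861·150 + 0.071390·153.1 = 150.221. Posterior variance = 1/(0.0169283+0.00130141) = 54.8557, so SD = 7.406.

Posterior mean ≈ 150.221; posterior SD ≈ 7.406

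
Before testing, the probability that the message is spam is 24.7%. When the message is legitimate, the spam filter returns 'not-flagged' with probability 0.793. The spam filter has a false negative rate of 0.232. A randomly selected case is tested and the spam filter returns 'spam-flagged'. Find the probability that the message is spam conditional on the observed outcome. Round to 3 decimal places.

Write H for 'the message is spam'. Prior odds H:¬H = 0.247/0.753 = 0.32802. For the 'spam-flagged' outcome, the likelihood ratio is 0.768/0.207 = 3.7101.
Posterior odds = 0.32802 × 3.7101 = 1.2170, so P(H|E) = 1.2170/(1+1.2170) = 0.549.

P(H | E) ≈ 0.549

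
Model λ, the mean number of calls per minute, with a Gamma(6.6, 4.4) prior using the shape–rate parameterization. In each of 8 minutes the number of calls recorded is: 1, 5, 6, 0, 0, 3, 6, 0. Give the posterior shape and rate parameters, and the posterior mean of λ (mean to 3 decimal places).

Posterior: Gamma(shape=27.6, rate=12.4); mean ≈ 2.226

Total count ∑xᵢ = 21 over n = 8 minutes.
Gamma is conjugate to the Poisson likelihood: posterior is Gamma(shape = 6.6+21 = 27.6, rate = 4.4+8 = 12.4).
E[λ | data] = 27.6/12.4 = 2.226.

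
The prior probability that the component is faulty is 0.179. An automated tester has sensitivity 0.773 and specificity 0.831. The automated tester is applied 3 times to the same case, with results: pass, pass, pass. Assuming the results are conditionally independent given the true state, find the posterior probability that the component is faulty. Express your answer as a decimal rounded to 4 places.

With H the event that the component is faulty, the joint likelihood of the observed sequence is P(data|H) = 0.227·0.227·0.227 = 0.011697 and P(data|¬H) = 0.831·0.831·0.831 = 0.57386.
Bayes: P(H|data) = 0.179·0.011697 / (0.179·0.011697 + 0.821·0.57386) = 0.0020938/0.47323 = 0.0044.

Posterior P(H) ≈ 0.0044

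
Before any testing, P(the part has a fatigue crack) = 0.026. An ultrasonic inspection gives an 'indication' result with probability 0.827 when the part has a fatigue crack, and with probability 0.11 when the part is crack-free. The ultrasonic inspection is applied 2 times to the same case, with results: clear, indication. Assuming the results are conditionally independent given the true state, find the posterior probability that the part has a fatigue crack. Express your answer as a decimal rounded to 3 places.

Let H be the event that the part has a fatigue crack; start with P(H) = 0.026. P('indication'|H) = 0.827, P('indication'|¬H) = 0.11.
Update on result 1 ('clear'): P(H) ← 0.173·0.0260 / (0.173·0.0260 + 0.89·0.9740) = 0.0044980/0.87136 = 0.0052.
Update on result 2 ('indication'): P(H) ← 0.827·0.0052 / (0.827·0.0052 + 0.11·0.9948) = 0.0042690/0.11370 = 0.0375.

Posterior P(H) ≈ 0.038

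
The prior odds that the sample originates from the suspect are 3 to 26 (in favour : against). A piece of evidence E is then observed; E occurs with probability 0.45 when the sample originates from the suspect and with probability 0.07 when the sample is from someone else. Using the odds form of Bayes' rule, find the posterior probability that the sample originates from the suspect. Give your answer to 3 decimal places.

Prior odds = 3/26 = 0.11538. In log-odds, ln(0.11538) = -2.1595.
Add log likelihood ratio: ln(6.4286) = 1.8608.
Posterior log-odds = -0.29873, so posterior odds = exp(-0.29873) = 0.74176. Converting, P(H|E) = 0.74176/1.7418 = 0.426.

Posterior probability ≈ 0.426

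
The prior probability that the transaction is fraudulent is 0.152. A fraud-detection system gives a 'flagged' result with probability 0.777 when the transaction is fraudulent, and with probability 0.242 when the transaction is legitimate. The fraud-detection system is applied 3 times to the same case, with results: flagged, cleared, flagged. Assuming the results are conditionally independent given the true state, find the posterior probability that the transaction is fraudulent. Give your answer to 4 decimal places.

With H the event that the transaction is fraudulent, the joint likelihood of the observed sequence is P(data|H) = 0.777·0.223·0.777 = 0.13463 and P(data|¬H) = 0.242·0.758·0.242 = 0.044392.
Bayes: P(H|data) = 0.152·0.13463 / (0.152·0.13463 + 0.848·0.044392) = 0.020464/0.058108 = 0.3522.

Posterior P(H) ≈ 0.3522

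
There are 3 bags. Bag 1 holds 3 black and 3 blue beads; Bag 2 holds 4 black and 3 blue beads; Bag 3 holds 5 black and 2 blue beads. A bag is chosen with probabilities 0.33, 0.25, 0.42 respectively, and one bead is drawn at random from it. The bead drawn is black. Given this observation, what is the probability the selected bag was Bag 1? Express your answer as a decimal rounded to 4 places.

Tabulate prior·likelihood by source: [1] prior 0.33, lik 0.5, product 0.1650; [2] prior 0.25, lik 0.5714, product 0.1429; [3] prior 0.42, lik 0.7143, product 0.3000.
Normalizing constant = 0.60786; the posterior for Bag 1 is its product over the sum, 0.1650/0.60786 = 0.2714.

Posterior probability ≈ 0.2714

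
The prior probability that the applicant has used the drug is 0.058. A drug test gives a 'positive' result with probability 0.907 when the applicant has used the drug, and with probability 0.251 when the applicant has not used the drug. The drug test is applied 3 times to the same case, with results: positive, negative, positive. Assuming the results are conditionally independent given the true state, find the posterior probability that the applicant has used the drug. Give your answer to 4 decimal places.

Posterior P(H) ≈ 0.0908

With H the event that the applicant has used the drug, the joint likelihood of the observed sequence is P(data|H) = 0.907·0.093·0.907 = 0.076506 and P(data|¬H) = 0.251·0.749·0.251 = 0.047188.
Bayes: P(H|data) = 0.058·0.076506 / (0.058·0.076506 + 0.942·0.047188) = 0.0044374/0.048888 = 0.0908.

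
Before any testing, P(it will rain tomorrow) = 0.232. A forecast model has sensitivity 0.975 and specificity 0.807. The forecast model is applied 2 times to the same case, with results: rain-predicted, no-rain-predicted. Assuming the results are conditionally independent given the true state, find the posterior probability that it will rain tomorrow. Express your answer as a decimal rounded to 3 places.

With H the event that it will rain tomorrow, the joint likelihood of the observed sequence is P(data|H) = 0.975·0.025 = 0.024375 and P(data|¬H) = 0.193·0.807 = 0.15575.
Bayes: P(H|data) = 0.232·0.024375 / (0.232·0.024375 + 0.768·0.15575) = 0.0056550/0.12527 = 0.0451.

Posterior P(H) ≈ 0.045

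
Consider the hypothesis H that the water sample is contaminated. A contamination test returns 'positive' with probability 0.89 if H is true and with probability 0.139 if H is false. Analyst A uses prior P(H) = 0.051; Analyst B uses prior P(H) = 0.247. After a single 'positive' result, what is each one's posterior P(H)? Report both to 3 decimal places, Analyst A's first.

Analyst A: 0.256; Analyst B: 0.677

P('+'|H) = 0.89, P('+'|¬H) = 0.139.
Analyst A: numerator 0.89·0.051 = 0.045390; evidence = 0.045390+0.139·0.949 = 0.17730; posterior = 0.256.
Analyst B: numerator 0.89·0.247 = 0.21983; evidence = 0.21983+0.139·0.753 = 0.32450; posterior = 0.677.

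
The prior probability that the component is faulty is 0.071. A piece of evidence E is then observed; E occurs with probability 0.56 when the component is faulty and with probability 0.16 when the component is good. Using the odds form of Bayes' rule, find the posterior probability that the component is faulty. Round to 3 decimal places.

Prior odds = 0.071/(1−0.071) = 0.076426.
Likelihood ratio for E = 0.56/0.16 = 3.5000.
Posterior odds = prior odds × LR = 0.26749.
Posterior probability = odds/(1+odds) = 0.26749/1.2675 = 0.211.

Posterior probability ≈ 0.211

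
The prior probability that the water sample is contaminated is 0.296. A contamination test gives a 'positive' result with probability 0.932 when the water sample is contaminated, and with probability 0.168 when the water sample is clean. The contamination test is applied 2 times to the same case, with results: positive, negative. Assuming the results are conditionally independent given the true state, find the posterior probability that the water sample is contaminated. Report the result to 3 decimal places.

Let H be the event that the water sample is contaminated; start with P(H) = 0.296. P('positive'|H) = 0.932, P('positive'|¬H) = 0.168.
Update on result 1 ('positive'): P(H) ← 0.932·0.2960 / (0.932·0.2960 + 0.168·0.7040) = 0.27587/0.39414 = 0.6999.
Update on result 2 ('negative'): P(H) ← 0.068·0.6999 / (0.068·0.6999 + 0.832·0.3001) = 0.047595/0.29726 = 0.1601.

Posterior P(H) ≈ 0.160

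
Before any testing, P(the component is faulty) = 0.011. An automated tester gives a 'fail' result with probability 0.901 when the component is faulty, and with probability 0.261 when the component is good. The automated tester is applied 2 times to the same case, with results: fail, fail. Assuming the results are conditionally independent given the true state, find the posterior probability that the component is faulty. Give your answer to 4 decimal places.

With H the event that the component is faulty, the joint likelihood of the observed sequence is P(data|H) = 0.901·0.901 = 0.81180 and P(data|¬H) = 0.261·0.261 = 0.068121.
Bayes: P(H|data) = 0.011·0.81180 / (0.011·0.81180 + 0.989·0.068121) = 0.0089298/0.076301 = 0.1170.

Posterior P(H) ≈ 0.1170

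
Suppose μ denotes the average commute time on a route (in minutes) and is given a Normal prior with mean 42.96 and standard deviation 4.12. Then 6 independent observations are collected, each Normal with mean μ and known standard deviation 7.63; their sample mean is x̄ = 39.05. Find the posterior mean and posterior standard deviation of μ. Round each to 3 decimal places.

Posterior mean ≈ 40.472; posterior SD ≈ 2.485

With known σ, the Normal prior is conjugate. Weight on the data is w = (n/σ²)/(n/σ² + 1/τ₀²) = 0.103063/(0.103063+0.0589122) = 0.63629.
Posterior mean = w·x̄ + (1−w)·μ₀ = 0.63629·39.05 + 0.36371·42.96 = 40.472. Posterior variance = 1/(0.103063+0.0589122) = 6.17379, so SD = 2.485.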